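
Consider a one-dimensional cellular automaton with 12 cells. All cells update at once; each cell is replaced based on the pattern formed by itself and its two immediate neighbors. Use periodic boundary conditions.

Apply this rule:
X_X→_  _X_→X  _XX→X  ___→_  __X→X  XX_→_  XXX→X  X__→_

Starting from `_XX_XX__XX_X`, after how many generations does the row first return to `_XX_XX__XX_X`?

12

_X__X__XX__X
_X_XX_XX__XX
_X_X__X__XX_
XX_X_XX_XX__
X__X_X__X__X
__XX_X_XX_XX
_XX__X_X__X_
XX__XX_X_XX_
X__XX__X_X__
X_XX__XX_X_X
__X__XX__X_X
_XX_XX__XX_X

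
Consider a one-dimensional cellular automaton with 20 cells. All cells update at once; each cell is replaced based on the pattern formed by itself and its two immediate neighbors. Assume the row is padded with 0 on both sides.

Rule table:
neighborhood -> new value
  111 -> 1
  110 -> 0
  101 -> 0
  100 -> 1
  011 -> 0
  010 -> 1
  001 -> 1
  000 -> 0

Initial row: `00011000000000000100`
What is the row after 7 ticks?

11000110111001100011

00100100000000001110
01111110000000010101
10111101000000110101
10011001100001000101
11100110010011101101
01011001111101000001
11000110111001100011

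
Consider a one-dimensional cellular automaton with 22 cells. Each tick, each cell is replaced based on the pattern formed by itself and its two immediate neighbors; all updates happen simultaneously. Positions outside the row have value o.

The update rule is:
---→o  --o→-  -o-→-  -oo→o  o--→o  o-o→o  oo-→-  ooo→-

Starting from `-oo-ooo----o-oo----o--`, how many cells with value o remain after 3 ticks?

11

oo-oo--ooo--oo-ooo--o-
--oo-o-o--o-o-oo--o--o
o-o-o-o-o--o-oo-o--o-o
count of o: 11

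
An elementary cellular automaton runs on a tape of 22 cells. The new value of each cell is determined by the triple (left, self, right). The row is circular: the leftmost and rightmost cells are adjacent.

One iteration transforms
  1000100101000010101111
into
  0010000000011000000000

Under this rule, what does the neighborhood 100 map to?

0

At position 1 the neighborhood is 100; the next row has 0 there.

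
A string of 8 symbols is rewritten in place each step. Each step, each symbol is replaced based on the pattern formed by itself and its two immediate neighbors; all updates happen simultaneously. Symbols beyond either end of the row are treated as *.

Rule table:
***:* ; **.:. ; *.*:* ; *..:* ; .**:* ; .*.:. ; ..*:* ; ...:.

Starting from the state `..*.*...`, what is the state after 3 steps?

.*.*.***

step 1: **.*.*.*
step 2: *.*.*.**
step 3: .*.*.***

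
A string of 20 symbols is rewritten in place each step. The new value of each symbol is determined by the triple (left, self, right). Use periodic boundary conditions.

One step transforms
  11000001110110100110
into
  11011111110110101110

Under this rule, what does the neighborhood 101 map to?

At position 10 the neighborhood is 101; the next row has 0 there.

0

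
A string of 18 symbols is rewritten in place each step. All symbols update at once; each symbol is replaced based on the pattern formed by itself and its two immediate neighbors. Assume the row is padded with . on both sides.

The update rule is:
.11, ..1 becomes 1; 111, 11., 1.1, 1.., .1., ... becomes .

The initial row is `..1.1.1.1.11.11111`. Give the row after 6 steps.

.....1..1.........

.1........1..1....
1........1..1.....
........1..1......
.......1..1.......
......1..1........
.....1..1.........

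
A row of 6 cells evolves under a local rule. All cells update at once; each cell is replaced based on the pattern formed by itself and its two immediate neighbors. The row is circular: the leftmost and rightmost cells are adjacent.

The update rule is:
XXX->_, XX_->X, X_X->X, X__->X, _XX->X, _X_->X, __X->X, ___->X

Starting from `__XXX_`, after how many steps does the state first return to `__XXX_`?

2

XXX_XX
__XXX_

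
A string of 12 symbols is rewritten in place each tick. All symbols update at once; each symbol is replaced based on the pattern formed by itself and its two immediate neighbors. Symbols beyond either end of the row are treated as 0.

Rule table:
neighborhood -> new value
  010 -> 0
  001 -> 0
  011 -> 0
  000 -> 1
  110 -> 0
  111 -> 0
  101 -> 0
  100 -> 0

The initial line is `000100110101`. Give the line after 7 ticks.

110000000000

110000000000
000111111111
110000000000  (repeats tick 1; period 2)
tick 7: 110000000000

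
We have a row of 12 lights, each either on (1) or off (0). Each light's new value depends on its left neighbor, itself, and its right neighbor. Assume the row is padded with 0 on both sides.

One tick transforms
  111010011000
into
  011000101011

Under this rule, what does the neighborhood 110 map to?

At position 2 the neighborhood is 110; the next row has 1 there.

1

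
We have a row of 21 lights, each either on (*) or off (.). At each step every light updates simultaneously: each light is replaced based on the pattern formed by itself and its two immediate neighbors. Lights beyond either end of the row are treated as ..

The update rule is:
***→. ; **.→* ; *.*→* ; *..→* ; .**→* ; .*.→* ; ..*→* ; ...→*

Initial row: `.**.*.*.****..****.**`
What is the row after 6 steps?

*********..****..****
*.......****..****..*
*********..****..****  (repeats step 1; period 2)
step 6: *.......****..****..*

*.......****..****..*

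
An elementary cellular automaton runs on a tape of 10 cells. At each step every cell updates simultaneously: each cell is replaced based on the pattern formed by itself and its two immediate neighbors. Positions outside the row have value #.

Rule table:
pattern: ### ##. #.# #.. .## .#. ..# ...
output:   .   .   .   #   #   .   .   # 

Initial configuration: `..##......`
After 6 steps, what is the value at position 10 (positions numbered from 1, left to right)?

.

#.#.#####.
....#.....
###..####.
...#.#....
##....###.
..###.#...
position 10 holds .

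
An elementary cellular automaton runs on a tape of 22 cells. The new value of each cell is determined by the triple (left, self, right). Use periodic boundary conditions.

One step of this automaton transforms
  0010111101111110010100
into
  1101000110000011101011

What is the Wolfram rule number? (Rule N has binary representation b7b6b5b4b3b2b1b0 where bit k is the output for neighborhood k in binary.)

position 5: 111 → 0  (bit 7 = 0)
position 7: 110 → 1  (bit 6 = 1)
position 3: 101 → 1  (bit 5 = 1)
position 15: 100 → 1  (bit 4 = 1)
position 4: 011 → 0  (bit 3 = 0)
position 2: 010 → 0  (bit 2 = 0)
position 1: 001 → 1  (bit 1 = 1)
position 0: 000 → 1  (bit 0 = 1)
bits b7..b0 = 01110011 = 115

115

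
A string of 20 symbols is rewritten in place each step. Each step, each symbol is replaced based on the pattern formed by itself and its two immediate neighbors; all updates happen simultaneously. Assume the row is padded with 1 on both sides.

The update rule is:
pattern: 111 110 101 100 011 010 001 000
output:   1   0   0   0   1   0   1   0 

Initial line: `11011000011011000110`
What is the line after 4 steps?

10010000110010001100
00100001100100011001
01000011001000110011
00000110010001100111

00000110010001100111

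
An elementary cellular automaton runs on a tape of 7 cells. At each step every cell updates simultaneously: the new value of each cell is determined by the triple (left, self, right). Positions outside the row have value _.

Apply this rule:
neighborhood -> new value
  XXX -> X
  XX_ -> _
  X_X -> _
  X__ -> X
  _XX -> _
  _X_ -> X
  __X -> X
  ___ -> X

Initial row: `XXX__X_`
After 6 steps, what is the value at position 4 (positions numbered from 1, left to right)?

_

_X_XXXX
XX__XX_
__XX__X
XX__XXX
__XX_X_
XX___XX
position 4 holds _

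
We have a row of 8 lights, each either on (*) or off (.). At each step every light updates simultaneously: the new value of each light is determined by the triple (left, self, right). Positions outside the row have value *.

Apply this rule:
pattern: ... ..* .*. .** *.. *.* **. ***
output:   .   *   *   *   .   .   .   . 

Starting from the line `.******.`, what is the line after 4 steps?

.*......
.*.....*
.*....**
.*...**.

.*...**.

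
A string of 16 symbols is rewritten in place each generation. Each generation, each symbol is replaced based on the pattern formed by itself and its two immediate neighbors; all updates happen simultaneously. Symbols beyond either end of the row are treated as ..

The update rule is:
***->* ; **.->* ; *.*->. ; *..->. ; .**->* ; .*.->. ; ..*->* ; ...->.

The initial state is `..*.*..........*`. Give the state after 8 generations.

.......*........

generation 1: .*............*.
generation 2: *............*..
generation 3: ............*...
generation 4: ...........*....
generation 5: ..........*.....
generation 6: .........*......
generation 7: ........*.......
generation 8: .......*........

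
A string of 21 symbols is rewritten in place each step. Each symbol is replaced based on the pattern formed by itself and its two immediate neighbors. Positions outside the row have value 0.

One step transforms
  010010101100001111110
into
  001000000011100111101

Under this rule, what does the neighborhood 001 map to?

0

At position 0 the neighborhood is 001; the next row has 0 there.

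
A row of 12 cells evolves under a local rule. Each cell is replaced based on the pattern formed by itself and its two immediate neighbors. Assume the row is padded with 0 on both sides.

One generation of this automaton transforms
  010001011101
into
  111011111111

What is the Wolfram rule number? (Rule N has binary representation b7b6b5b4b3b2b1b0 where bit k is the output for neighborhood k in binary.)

254

position 8: 111 → 1  (bit 7 = 1)
position 9: 110 → 1  (bit 6 = 1)
position 6: 101 → 1  (bit 5 = 1)
position 2: 100 → 1  (bit 4 = 1)
position 7: 011 → 1  (bit 3 = 1)
position 1: 010 → 1  (bit 2 = 1)
position 0: 001 → 1  (bit 1 = 1)
position 3: 000 → 0  (bit 0 = 0)
bits b7..b0 = 11111110 = 254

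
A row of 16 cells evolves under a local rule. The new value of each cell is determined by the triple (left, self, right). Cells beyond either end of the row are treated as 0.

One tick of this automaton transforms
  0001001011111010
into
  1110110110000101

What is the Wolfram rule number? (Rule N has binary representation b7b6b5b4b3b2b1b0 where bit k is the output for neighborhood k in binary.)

position 9: 111 → 0  (bit 7 = 0)
position 12: 110 → 0  (bit 6 = 0)
position 7: 101 → 1  (bit 5 = 1)
position 4: 100 → 1  (bit 4 = 1)
position 8: 011 → 1  (bit 3 = 1)
position 3: 010 → 0  (bit 2 = 0)
position 2: 001 → 1  (bit 1 = 1)
position 0: 000 → 1  (bit 0 = 1)
bits b7..b0 = 00111011 = 59

59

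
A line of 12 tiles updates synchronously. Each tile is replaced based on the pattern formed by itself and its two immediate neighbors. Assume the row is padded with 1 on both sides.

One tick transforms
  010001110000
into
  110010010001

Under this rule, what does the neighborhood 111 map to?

0

At position 6 the neighborhood is 111; the next row has 0 there.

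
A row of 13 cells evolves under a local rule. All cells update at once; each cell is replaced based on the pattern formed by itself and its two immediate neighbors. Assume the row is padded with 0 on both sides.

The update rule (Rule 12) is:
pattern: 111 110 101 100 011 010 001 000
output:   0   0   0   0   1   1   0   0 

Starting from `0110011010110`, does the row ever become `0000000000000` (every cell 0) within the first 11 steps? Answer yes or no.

0100010010100
0100010010100  (fixed point — unchanged through step 11)
step 11 is 0100010010100, still not uniform 0

no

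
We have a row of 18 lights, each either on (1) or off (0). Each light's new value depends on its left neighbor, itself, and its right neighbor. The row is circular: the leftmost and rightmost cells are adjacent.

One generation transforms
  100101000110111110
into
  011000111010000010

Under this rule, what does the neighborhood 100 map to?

1

At position 1 the neighborhood is 100; the next row has 1 there.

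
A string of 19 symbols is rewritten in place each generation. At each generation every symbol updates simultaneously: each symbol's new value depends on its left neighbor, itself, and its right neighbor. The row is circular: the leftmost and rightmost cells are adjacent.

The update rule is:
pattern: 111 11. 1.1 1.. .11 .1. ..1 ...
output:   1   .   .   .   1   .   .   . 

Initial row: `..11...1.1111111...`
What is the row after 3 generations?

.........1111......

..1......111111....
.........11111.....
.........1111......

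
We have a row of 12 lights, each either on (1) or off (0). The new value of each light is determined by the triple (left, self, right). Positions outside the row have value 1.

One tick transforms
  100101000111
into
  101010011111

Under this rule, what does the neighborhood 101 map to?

1

At position 4 the neighborhood is 101; the next row has 1 there.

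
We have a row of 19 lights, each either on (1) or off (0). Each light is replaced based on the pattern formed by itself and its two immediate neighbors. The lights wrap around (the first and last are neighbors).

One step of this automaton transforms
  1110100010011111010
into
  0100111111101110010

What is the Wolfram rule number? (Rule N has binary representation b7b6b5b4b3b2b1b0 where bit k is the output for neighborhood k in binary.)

position 1: 111 → 1  (bit 7 = 1)
position 2: 110 → 0  (bit 6 = 0)
position 3: 101 → 0  (bit 5 = 0)
position 5: 100 → 1  (bit 4 = 1)
position 0: 011 → 0  (bit 3 = 0)
position 4: 010 → 1  (bit 2 = 1)
position 7: 001 → 1  (bit 1 = 1)
position 6: 000 → 1  (bit 0 = 1)
bits b7..b0 = 10010111 = 151

151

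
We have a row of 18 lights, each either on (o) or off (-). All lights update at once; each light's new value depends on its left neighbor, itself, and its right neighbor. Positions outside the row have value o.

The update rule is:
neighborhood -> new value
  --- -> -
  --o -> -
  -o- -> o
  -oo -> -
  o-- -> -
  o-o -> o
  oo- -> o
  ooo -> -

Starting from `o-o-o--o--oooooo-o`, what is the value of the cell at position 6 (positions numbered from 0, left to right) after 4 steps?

-

ooooo--o-------oo-
----o--o--------oo
----o--o----------
----o--o----------
position 6 holds -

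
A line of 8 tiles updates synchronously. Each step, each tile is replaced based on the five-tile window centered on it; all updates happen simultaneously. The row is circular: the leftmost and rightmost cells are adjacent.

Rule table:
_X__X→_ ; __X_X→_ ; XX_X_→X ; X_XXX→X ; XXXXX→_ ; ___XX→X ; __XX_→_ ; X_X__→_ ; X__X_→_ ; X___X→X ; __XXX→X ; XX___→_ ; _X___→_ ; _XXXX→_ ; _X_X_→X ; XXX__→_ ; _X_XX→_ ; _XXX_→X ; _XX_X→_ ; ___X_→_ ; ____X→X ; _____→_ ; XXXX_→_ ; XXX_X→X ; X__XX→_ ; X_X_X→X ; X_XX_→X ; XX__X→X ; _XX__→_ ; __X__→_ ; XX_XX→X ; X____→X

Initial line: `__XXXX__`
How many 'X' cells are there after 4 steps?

step 1: XXX____X
step 2: ____XXXX
step 3: _XXXX___
step 4: XX____XX
count of X: 4

4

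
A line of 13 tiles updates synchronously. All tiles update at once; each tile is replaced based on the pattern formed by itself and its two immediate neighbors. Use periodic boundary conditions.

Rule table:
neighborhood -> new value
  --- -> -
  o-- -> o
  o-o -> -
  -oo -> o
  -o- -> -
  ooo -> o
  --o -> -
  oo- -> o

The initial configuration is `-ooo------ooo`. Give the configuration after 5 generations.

generation 1: -oooo-----ooo
generation 2: -ooooo----ooo
generation 3: -oooooo---ooo
generation 4: -ooooooo--ooo
generation 5: -oooooooo-ooo

-oooooooo-ooo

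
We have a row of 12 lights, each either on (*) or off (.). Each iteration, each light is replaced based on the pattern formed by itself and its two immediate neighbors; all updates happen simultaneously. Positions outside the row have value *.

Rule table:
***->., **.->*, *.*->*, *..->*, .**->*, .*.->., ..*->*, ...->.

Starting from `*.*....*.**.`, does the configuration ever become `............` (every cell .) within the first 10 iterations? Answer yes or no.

no

iteration 1: **.*..*.****
iteration 2: .**.**.**...
iteration 3: **********.*
iteration 4: .........***
iteration 5: *.......**..
iteration 6: **.....*****
iteration 7: .**...**....
iteration 8: ****.****..*
iteration 9: ...***..****
iteration 10: *.**.****...
iteration 10 is *.**.****..., still not uniform .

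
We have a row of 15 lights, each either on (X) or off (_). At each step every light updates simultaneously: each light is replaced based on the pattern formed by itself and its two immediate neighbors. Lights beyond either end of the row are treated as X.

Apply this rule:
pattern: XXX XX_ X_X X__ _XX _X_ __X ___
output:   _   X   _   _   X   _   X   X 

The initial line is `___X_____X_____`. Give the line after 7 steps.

_XX_XX_____XXX_

_XX__XXXX__XXXX
_XX_XX__X_XX___
_XX_XX_X__XX_XX
_XX_XX___XXX_X_
_XX_XX_XXX_X___
_XX_XX_X_X___XX
_XX_XX_____XXX_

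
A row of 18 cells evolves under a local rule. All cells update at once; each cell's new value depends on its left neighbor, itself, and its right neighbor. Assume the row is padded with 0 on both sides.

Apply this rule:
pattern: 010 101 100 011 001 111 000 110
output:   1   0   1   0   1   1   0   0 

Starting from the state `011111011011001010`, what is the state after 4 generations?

generation 1: 101110000000111011
generation 2: 100101000001010000
generation 3: 111101100011011000
generation 4: 011000010100000100

011000010100000100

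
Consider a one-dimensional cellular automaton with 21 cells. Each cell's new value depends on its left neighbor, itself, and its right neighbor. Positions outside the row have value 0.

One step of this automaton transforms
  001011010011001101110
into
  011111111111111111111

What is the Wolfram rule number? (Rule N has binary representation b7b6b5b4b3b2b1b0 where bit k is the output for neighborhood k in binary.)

position 18: 111 → 1  (bit 7 = 1)
position 5: 110 → 1  (bit 6 = 1)
position 3: 101 → 1  (bit 5 = 1)
position 8: 100 → 1  (bit 4 = 1)
position 4: 011 → 1  (bit 3 = 1)
position 2: 010 → 1  (bit 2 = 1)
position 1: 001 → 1  (bit 1 = 1)
position 0: 000 → 0  (bit 0 = 0)
bits b7..b0 = 11111110 = 254

254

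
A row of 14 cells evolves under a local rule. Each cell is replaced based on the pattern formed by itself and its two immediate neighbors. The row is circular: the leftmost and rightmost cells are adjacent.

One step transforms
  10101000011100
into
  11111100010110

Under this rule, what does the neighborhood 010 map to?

1

At position 0 the neighborhood is 010; the next row has 1 there.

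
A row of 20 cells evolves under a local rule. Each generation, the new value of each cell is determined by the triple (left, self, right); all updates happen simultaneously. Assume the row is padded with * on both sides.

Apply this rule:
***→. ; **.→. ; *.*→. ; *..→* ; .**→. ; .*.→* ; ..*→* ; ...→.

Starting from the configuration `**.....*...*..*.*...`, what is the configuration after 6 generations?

..*...***.*****.**.*
****.*..............
.....**............*
*...*..*..........*.
.*.******........**.
.*.......*......*...

.*.......*......*...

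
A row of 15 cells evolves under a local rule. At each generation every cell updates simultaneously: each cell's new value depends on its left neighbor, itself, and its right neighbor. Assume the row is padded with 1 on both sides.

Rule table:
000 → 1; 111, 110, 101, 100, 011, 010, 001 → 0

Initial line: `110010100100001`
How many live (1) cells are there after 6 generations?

000000000001100
011111111100000
000000000001110
011111111100000  (repeats generation 2; period 2)
generation 6: 011111111100000
count of 1: 9

9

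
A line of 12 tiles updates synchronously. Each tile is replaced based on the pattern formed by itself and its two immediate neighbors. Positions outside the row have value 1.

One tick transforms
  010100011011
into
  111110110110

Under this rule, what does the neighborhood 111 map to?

0

At position 11 the neighborhood is 111; the next row has 0 there.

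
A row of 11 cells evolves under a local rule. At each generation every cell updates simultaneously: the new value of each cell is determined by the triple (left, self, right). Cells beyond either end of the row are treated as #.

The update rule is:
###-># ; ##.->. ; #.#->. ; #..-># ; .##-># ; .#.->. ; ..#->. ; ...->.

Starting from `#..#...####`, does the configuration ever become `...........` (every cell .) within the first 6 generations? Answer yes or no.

.#..#..####
..#..#.####
#..#...####  (repeats generation 0; period 3)
generation 6: #..#...####
generation 6 is #..#...####, still not uniform .

no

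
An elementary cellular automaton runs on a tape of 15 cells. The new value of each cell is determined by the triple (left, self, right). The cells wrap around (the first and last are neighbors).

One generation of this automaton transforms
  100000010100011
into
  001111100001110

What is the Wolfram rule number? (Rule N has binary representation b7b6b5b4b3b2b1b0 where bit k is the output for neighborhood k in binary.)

11

position 14: 111 → 0  (bit 7 = 0)
position 0: 110 → 0  (bit 6 = 0)
position 8: 101 → 0  (bit 5 = 0)
position 1: 100 → 0  (bit 4 = 0)
position 13: 011 → 1  (bit 3 = 1)
position 7: 010 → 0  (bit 2 = 0)
position 6: 001 → 1  (bit 1 = 1)
position 2: 000 → 1  (bit 0 = 1)
bits b7..b0 = 00001011 = 11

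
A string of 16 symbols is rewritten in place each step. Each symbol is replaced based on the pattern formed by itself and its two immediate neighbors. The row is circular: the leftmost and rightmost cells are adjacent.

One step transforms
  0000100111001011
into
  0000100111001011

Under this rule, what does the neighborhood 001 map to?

At position 3 the neighborhood is 001; the next row has 0 there.

0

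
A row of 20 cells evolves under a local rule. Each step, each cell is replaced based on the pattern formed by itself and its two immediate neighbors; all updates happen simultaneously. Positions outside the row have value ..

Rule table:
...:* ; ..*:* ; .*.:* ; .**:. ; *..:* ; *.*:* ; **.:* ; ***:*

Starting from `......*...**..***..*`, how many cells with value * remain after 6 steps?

17

**********.***.*****
.**********.***.****
*.**********.***.***
**.**********.***.**
.**.**********.***.*
*.**.**********.****
count of *: 17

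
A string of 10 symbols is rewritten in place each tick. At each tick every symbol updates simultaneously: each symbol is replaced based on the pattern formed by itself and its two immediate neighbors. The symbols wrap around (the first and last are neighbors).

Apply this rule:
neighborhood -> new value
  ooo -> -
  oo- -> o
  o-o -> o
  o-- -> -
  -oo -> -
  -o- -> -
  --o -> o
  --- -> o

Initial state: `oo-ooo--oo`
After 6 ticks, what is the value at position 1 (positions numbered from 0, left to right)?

o

-oo--o-o--
o-o-o-o--o
oo-o-o--o-
-oo-o--o-o
o-oo--o-o-
-o-o-o-o-o
position 1 holds o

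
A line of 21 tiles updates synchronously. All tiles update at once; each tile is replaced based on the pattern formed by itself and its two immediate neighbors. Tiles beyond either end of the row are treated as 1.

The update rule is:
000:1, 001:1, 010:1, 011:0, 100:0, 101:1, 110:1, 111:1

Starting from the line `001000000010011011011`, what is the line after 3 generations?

110110111111111011011

011011111110101101101
101101111111110110110
110110111111111011011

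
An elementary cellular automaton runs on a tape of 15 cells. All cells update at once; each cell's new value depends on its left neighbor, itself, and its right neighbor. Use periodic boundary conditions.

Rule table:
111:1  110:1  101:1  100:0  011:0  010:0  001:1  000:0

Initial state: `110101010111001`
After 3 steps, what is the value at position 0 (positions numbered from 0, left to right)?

1

111010101011010
011101010101101
101110101010110
position 0 holds 1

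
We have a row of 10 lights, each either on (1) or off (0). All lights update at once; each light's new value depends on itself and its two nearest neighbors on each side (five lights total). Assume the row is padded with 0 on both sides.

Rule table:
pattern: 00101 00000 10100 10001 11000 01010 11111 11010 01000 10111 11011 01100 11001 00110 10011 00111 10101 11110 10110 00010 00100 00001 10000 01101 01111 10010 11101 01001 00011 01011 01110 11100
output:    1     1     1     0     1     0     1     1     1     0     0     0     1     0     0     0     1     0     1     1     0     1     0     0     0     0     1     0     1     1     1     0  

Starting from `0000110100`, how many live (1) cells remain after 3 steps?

1111001110
0000100101
1111000101
count of 1: 6

6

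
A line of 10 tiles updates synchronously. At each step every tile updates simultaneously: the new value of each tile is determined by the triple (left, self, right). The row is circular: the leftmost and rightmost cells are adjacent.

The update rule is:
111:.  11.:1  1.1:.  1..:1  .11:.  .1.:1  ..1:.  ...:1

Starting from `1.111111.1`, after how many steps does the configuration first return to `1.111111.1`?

10

1......1..
111111.11.
.....1..1.
1111.11.11
...1..1...
11.11.1111
.1..1.....
.11.111111
..1......1
1.111111.1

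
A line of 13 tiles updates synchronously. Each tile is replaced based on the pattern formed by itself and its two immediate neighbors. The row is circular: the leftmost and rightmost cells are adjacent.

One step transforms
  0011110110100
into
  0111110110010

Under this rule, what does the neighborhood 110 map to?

1

At position 5 the neighborhood is 110; the next row has 1 there.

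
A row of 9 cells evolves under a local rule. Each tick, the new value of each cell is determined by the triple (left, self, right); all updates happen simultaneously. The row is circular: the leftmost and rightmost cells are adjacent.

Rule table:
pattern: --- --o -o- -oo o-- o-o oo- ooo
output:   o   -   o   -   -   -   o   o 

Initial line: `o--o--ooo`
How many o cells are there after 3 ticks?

o--o---oo
o--o-o--o
o--o-o---
count of o: 3

3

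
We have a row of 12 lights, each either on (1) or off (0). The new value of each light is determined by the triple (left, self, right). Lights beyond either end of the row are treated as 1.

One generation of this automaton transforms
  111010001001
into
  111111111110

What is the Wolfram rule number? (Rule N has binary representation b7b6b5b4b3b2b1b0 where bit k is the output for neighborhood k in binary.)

position 0: 111 → 1  (bit 7 = 1)
position 2: 110 → 1  (bit 6 = 1)
position 3: 101 → 1  (bit 5 = 1)
position 5: 100 → 1  (bit 4 = 1)
position 11: 011 → 0  (bit 3 = 0)
position 4: 010 → 1  (bit 2 = 1)
position 7: 001 → 1  (bit 1 = 1)
position 6: 000 → 1  (bit 0 = 1)
bits b7..b0 = 11110111 = 247

247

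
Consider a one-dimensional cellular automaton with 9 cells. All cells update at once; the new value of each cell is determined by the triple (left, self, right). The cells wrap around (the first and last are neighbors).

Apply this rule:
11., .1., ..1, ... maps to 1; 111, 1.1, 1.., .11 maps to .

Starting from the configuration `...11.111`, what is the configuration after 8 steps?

..1.1.111

step 1: .11.1...1
step 2: ..1.1.111
step 3: .11.1...1  (repeats step 1; period 2)
step 8: ..1.1.111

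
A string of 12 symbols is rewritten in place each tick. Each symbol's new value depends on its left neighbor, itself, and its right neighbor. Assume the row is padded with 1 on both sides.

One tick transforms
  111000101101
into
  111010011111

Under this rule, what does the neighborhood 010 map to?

At position 6 the neighborhood is 010; the next row has 0 there.

0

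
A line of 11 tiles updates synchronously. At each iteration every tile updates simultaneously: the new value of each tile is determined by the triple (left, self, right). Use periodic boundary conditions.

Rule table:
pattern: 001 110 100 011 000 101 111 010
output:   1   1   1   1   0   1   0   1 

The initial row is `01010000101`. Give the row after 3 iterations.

00011001100

iteration 1: 11111001111
iteration 2: 00001111000
iteration 3: 00011001100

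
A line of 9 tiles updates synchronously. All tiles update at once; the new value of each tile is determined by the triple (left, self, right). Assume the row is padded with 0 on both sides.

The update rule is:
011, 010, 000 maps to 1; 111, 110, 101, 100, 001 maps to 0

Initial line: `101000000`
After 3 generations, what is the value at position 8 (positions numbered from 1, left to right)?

generation 1: 101011111
generation 2: 101010000
generation 3: 101010111
position 8 holds 1

1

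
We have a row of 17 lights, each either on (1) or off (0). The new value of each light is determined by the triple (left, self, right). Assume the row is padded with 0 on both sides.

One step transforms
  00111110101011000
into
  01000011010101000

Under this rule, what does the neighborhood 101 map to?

At position 7 the neighborhood is 101; the next row has 1 there.

1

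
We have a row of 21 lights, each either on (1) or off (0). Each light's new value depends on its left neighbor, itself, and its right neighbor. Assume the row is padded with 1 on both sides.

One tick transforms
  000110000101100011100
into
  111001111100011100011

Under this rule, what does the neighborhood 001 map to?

At position 2 the neighborhood is 001; the next row has 1 there.

1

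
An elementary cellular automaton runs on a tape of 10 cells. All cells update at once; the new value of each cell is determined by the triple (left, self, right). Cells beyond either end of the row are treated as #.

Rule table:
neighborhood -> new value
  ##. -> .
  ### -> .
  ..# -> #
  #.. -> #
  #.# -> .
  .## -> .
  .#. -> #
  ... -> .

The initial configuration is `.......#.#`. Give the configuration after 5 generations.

#.....##..
.#...#..##
.##.####..
........##
#......#..

#......#..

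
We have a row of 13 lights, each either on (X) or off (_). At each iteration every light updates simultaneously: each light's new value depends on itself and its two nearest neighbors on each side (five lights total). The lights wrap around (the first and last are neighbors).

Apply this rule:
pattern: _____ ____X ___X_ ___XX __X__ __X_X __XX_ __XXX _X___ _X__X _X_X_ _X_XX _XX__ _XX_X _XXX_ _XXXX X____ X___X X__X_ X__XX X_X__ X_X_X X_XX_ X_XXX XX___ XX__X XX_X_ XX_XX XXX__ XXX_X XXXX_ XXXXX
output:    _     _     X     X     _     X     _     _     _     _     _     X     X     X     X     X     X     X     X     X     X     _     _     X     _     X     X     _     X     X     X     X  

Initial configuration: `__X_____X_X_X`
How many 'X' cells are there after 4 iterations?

11

_X__X__XX___X
_X_X__X_X_XXX
X__X_XX__XXXX
XXXXX_XXX_XXX
count of X: 11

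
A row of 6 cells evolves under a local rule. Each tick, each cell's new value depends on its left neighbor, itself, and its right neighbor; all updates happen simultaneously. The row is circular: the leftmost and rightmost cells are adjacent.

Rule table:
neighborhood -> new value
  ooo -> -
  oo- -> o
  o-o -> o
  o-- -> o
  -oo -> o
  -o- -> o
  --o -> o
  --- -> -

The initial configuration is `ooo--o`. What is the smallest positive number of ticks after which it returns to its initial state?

2

--oooo
ooo--o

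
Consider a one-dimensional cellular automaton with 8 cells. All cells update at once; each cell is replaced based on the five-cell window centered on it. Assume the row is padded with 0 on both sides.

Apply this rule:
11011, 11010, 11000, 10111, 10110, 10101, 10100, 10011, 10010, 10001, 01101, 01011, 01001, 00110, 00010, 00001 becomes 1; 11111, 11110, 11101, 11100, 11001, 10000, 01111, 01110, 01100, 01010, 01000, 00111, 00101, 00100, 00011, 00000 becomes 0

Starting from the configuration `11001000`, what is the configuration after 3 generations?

10010000
01100000
01010000

01010000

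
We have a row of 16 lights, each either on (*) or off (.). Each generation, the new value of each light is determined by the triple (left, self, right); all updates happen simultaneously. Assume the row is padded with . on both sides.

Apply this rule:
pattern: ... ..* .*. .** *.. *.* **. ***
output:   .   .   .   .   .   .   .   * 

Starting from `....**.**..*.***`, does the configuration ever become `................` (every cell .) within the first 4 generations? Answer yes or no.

yes

..............*.
................
all cells are . at generation 2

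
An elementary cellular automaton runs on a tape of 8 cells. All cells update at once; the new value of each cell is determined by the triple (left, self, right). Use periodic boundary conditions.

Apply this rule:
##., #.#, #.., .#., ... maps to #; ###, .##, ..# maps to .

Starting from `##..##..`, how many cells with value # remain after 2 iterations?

.##..##.
..##..##
count of #: 4

4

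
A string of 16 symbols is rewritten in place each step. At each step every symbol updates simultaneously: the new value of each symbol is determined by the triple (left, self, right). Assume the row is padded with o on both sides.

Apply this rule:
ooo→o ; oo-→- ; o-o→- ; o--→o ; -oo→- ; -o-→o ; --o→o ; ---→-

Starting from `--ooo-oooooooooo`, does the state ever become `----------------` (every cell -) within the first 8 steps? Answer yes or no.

oo-o---ooooooooo
o--oo-o-oooooooo
-oo---o--ooooooo
---o-oooo-oooooo
o-oo--oo---ooooo
----oo--o-o-oooo
o--o--ooo-o--ooo
-ooooo-o--ooo-oo
step 8 is -ooooo-o--ooo-oo, still not uniform -

no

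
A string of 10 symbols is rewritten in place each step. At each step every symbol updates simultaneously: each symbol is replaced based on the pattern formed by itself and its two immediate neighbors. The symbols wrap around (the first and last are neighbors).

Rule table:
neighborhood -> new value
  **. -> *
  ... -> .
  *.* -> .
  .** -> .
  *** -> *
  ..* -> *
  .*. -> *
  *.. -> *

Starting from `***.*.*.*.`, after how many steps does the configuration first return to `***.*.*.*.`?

.**.*.*.*.
*.*.*.*.**
*.*.*.*..*
*.*.*.***.
*.*.*..**.
*.*.***.*.
*.*..**.*.
*.***.*.*.
*..**.*.*.
***.*.*.*.

10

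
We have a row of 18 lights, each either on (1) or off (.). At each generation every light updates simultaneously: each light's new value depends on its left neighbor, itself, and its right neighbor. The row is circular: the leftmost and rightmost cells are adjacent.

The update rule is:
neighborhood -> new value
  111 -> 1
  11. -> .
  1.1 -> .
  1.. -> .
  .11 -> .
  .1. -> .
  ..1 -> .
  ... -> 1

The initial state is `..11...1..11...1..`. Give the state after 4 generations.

..11.....1.....1..

1....1.......1...1
..11...11111...1..
1....1..111..1...1
..11.....1.....1..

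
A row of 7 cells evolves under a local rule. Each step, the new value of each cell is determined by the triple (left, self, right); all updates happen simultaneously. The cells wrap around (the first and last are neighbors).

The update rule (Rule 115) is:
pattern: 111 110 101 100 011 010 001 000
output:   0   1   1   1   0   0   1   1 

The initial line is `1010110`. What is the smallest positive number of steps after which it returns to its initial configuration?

7

0101011
1010101
1101010
0110101
1011010
0101101
1010110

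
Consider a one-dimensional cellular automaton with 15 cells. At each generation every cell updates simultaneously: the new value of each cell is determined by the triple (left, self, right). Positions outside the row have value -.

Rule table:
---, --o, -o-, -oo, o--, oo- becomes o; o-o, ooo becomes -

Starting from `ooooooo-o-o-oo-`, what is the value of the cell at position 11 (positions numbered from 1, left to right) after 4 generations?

o

generation 1: o-----o-o-o-ooo
generation 2: ooooooo-o-o-o-o
generation 3: o-----o-o-o-o-o
generation 4: ooooooo-o-o-o-o
position 11 holds o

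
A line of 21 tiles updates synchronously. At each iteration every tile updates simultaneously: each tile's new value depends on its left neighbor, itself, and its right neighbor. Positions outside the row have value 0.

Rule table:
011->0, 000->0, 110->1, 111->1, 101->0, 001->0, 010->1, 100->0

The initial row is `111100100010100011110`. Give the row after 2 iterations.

011100100010100001110
001100100010100000110

001100100010100000110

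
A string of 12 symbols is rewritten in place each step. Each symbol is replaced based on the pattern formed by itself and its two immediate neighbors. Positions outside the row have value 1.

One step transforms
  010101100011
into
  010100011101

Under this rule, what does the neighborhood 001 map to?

1

At position 9 the neighborhood is 001; the next row has 1 there.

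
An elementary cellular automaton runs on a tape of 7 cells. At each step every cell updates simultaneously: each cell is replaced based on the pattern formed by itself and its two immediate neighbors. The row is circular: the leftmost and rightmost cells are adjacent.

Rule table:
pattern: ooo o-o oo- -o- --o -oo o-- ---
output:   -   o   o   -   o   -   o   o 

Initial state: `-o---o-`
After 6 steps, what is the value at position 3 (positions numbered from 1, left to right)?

o

o-ooo-o
oo--oo-
-ooo-oo
o--oo-o
ooo-oo-
--oo-oo
position 3 holds o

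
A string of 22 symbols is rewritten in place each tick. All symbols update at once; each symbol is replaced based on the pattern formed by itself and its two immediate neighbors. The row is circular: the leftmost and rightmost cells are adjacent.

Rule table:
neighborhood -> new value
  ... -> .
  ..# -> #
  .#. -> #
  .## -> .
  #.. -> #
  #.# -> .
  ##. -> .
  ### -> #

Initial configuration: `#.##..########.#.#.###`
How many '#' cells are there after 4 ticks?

....##.######..#.#..##
#..#....####.###.###..
#####..#.##...#...#.##
####.###...#.###.##..#
count of #: 14

14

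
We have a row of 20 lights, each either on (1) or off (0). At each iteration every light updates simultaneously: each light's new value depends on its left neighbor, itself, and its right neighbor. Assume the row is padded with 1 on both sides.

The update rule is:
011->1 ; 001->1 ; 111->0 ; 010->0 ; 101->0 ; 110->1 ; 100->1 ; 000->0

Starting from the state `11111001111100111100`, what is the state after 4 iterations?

00001111000111100111
10011001101100111100
11111111101111100111
00000000101000111100

00000000101000111100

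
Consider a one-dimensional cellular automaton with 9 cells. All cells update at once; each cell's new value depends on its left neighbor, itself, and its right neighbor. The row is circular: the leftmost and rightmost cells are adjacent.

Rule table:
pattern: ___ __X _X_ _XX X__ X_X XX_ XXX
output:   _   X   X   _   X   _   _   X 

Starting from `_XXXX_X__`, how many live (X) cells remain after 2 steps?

step 1: X_XX__XX_
step 2: X___XX___
count of X: 3

3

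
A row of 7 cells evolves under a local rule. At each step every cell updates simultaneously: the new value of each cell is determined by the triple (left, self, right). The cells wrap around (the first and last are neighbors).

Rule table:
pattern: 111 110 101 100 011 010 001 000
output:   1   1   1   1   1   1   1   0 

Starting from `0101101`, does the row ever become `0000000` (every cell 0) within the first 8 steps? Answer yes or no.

1111111
1111111  (fixed point — unchanged through step 8)
step 8 is 1111111, still not uniform 0

no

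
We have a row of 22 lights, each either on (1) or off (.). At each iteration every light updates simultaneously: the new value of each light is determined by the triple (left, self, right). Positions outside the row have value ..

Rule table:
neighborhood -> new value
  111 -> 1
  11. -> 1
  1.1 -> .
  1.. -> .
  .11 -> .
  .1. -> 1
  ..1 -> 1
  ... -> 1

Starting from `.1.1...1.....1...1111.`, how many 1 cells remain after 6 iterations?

10

11.1.111.11111.11.111.
.1.1..11..1111..1..11.
11.1.1.1.1.111.11.1.1.
.1.1.1.1.1..11..1.1.1.
11.1.1.1.1.1.1.11.1.1.
.1.1.1.1.1.1.1..1.1.1.
count of 1: 10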